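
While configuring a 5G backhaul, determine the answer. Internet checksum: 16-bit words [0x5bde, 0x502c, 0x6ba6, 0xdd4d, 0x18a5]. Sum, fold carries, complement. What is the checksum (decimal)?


Given words: [0x5bde, 0x502c, 0x6ba6, 0xdd4d, 0x18a5]
Step 1: Sum all words
Raw sum = 23518 + 20524 + 27558 + 56653 + 6309 = 134562
Step 2: Fold carry: (3490 + 2) = 3492
One's complement = ~3492 & 0xFFFF = 62043

62043


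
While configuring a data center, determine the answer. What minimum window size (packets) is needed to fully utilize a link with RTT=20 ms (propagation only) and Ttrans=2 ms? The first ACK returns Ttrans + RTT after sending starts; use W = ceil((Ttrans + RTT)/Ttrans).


Given: Ttrans = 2 ms, RTT = 20 ms (= 2 * Tprop, Tprop = 10 ms)
Time until first ACK returns = Ttrans + RTT = 2 + 20 = 22 ms
Need W * Ttrans >= Ttrans + RTT  ->  W >= (Ttrans + RTT) / Ttrans
(Ttrans + RTT) / Ttrans = 22 / 2 = 11
W_min = ceil(11) = 11

11


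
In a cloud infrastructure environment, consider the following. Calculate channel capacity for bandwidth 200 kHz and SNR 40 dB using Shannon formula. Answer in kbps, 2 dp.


Given: B = 200 kHz, SNR = 40 dB
SNR linear = 10^(40/10) = 10000
1 + SNR = 10001
log2(10001) = 13.2878566418
C = 200 * 1000 * 13.2878566418 = 2657571.3284 bps
C = 2657.571328 kbps -> 2657.57 kbps (2 dp)

2657.57


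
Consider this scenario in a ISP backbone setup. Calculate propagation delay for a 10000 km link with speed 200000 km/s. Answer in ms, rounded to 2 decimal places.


Given: distance = 10000 km, speed = 200000 km/s
Delay = distance / speed = 10000 / 200000 seconds
Delay in ms = 10000 * 1000 / 200000
Delay = 50.0000 ms
Rounded to 2 dp = 50.00 ms

50.00


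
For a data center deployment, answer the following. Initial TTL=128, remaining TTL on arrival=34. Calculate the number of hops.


Given: initial TTL = 128, received TTL = 34
Hops = initial TTL - received TTL
Hops = 128 - 34 = 94

94


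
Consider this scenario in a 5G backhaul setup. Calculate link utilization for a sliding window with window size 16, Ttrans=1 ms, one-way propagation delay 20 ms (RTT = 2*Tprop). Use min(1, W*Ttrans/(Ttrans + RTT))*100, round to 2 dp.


Given: W = 16, Ttrans = 1 ms, RTT = 40 ms (= 2 * Tprop, Tprop = 20 ms)
Cycle time = Ttrans + RTT = 1 + 40 = 41 ms (first packet sent until its ACK returns)
W * Ttrans = 16 * 1 = 16 ms of sending per cycle
W * Ttrans / (Ttrans + RTT) = 16 / 41 = 0.390244
U = min(1, 0.390244) = 0.390244
U% = 39.02%

39.02


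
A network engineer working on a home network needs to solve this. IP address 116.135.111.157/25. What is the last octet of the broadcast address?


Given: IP = 116.135.111.157, prefix = /25
Host bits = 32 - 25 = 7
Network last octet = 157 AND mask = 128
Host part size = 2^7 - 1 = 127
Broadcast last octet = 128 OR 127 = 255

255


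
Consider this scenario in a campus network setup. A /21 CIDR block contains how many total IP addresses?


Given: CIDR prefix /21
Host bits = 32 - 21 = 11
Total addresses = 2^11 = 2048

2048


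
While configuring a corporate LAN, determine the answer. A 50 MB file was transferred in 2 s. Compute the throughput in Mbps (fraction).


Given: file = 50 MB, time = 2 s
File in Mb = 50 * 8 = 400 Mb
Throughput = 400 / 2 Mbps
Throughput = 200 Mbps

200


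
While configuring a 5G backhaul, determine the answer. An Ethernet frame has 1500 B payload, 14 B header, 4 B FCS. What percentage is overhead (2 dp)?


Given: payload = 1500 B, header = 14 B, trailer = 4 B
Overhead bytes = header + trailer = 14 + 4 = 18
Total frame = payload + overhead = 1500 + 18 = 1518
Overhead % = 18 / 1518 * 100 = 1.1858% -> 1.19% (2 dp)

1.19


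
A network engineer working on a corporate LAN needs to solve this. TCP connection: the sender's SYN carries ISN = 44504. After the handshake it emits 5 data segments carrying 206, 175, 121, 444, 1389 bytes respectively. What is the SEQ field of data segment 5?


The SYN occupies sequence number ISN = 44504, so the first data byte is ISN + 1 = 44505.
SEQ of data segment i = (ISN + 1) + sum of payload sizes of segments 1..i-1.
Segment 1: SEQ = 44505, payload = 206 bytes
Segment 2: SEQ = 44711, payload = 175 bytes
Segment 3: SEQ = 44886, payload = 121 bytes
Segment 4: SEQ = 45007, payload = 444 bytes
Segment 5: SEQ = 45451, payload = 1389 bytes
SEQ of segment 5 = 44505 + 206 + 175 + 121 + 444 = 45451

45451


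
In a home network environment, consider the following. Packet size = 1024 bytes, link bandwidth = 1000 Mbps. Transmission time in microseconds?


Given: packet = 1024 bytes, bandwidth = 1000 Mbps
Packet in bits = 1024 * 8 = 8192 bits
Bandwidth = 1000 * 10^6 = 1000000000 bps
Time = 8192 / 1000000000 seconds
Time in us = 8192 * 10^6 / 1000000000 = 8.192

8.192


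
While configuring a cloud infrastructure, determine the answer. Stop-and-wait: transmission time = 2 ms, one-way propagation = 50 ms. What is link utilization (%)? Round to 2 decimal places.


Given: Ttrans = 2 ms, Tprop = 50 ms
RTT = 2 * Tprop = 2 * 50 = 100 ms
U = Ttrans / (Ttrans + RTT)
U = 2 / (2 + 100)
U = 2 / 102 = 0.019608
U% = 1.96%

1.96


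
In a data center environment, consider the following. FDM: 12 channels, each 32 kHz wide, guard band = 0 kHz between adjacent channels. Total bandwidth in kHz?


Given: 12 channels, 32 kHz each, guard = 0 kHz
Channel bandwidth = 12 * 32 = 384 kHz
Guard bands = 11 gaps * 0 kHz = 0 kHz
Total = 384 + 0 = 384 kHz

384


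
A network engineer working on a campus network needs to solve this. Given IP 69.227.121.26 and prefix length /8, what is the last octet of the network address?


Given: IP = 69.227.121.26, prefix = /8
Subnet mask = 255.0.0.0
Last octet of IP: 26
Last octet of mask: 0
Network last octet = 26 AND 0 = 0

0


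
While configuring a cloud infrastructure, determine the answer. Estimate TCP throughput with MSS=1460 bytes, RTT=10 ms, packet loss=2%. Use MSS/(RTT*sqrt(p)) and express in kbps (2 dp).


Given: MSS = 1460 bytes, RTT = 10 ms, loss = 2%
RTT in seconds = 10 / 1000 = 0.01
Loss rate = 2% = 0.02
sqrt(loss) = sqrt(0.02) = 0.141421356237
Throughput (bytes/s) = 1460 / (0.01 * 0.141421356237) = 1032375.9005
Throughput (kbps) = 1032375.9005 * 8 / 1000 = 8259.007204 -> 8259.01 kbps (2 dp)

8259.01


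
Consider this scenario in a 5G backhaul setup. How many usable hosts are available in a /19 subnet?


Given: subnet mask /19
Host bits = 32 - 19 = 13
Total addresses = 2^13 = 8192
Usable hosts = 8192 - 2 (network + broadcast) = 8190

8190


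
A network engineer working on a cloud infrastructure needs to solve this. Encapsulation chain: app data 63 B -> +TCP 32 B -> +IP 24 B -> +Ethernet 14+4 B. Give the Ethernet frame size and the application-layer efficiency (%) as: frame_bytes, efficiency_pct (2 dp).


TCP segment = 63 + 32 = 95 B
IP packet = 95 + 24 = 119 B
Ethernet frame = 119 + 14 + 4 = 137 B
Efficiency = app / frame = 63 / 137 = 0.459854 = 45.9854% -> 45.99% (2 dp)

137, 45.99


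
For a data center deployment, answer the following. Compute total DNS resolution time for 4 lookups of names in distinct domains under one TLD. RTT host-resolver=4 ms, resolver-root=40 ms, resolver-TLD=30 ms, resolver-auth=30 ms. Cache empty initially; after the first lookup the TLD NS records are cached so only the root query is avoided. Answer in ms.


Lookup 1 (cold cache): local + root + TLD + auth = 4 + 40 + 30 + 30 = 104 ms
Lookups 2..4 (TLD NS cached -> skip root; new domain -> still ask TLD and auth): local + TLD + auth = 4 + 30 + 30 = 64 ms each
Remaining 3 lookups: 3 * 64 = 192 ms
Total = 104 + 192 = 296 ms

296


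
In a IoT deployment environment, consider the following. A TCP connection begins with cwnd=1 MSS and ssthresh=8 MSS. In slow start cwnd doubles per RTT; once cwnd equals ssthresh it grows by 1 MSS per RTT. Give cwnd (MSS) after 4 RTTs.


RTT 0: cwnd = 1 MSS (initial)
RTT 1: cwnd = 2 MSS (slow start, doubled)
RTT 2: cwnd = 4 MSS (slow start, doubled)
RTT 3: cwnd = 8 MSS (slow start, doubled)
RTT 4: cwnd = 9 MSS (congestion avoidance, +1)

9


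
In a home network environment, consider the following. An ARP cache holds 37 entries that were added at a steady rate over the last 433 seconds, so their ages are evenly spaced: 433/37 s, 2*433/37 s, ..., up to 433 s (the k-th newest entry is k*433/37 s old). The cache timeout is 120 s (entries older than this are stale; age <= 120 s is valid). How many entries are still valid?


Ages are k * 433/37 s for k = 1..37 (spacing = 11.7027 s).
Entry k is valid iff k * 433/37 <= 120 iff k <= 37 * 120 / 433 = 10.2540
n_valid = floor(10.2540) = 10
(n_stale = 37 - 10 = 27)

10


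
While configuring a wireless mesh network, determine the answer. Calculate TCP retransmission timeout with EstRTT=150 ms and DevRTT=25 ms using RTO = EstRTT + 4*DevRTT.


Given: EstRTT = 150 ms, DevRTT = 25 ms
Timeout = EstRTT + 4 * DevRTT
4 * DevRTT = 4 * 25 = 100
Timeout = 150 + 100 = 250 ms

250


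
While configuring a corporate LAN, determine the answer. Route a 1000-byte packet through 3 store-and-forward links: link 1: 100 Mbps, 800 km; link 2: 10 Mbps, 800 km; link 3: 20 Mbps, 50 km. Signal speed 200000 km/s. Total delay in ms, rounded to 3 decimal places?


Packet = 1000 bytes = 8000 bits. Store-and-forward: sum (t_trans + t_prop) per link.
Link 1: t_trans = 8000/(100*10^6) s = 0.0800 ms; t_prop = 800/200000 s = 4.0000 ms; subtotal = 4.0800 ms
Link 2: t_trans = 8000/(10*10^6) s = 0.8000 ms; t_prop = 800/200000 s = 4.0000 ms; subtotal = 4.8000 ms
Link 3: t_trans = 8000/(20*10^6) s = 0.4000 ms; t_prop = 50/200000 s = 0.2500 ms; subtotal = 0.6500 ms
End-to-end = 4.0800 + 4.8000 + 0.6500 = 9.5300 ms -> 9.530 ms (3 dp)

9.530


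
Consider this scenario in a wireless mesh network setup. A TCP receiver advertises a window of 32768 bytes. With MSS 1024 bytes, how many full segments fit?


Given: RWND = 32768 bytes, MSS = 1024 bytes
Full segments = floor(RWND / MSS)
Full segments = floor(32768 / 1024)
Full segments = floor(32.0) = 32

32


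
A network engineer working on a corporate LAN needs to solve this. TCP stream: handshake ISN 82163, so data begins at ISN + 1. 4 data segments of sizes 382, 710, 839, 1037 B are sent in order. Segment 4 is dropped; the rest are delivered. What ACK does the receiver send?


SYN uses sequence number 82163; first data byte = ISN + 1 = 82164.
Segment 1: SEQ = 82164, len = 382 B, covers [82164, 82545]
Segment 2: SEQ = 82546, len = 710 B, covers [82546, 83255]
Segment 3: SEQ = 83256, len = 839 B, covers [83256, 84094]
Segment 4: SEQ = 84095, len = 1037 B, covers [84095, 85131] [LOST]
In-order data received: bytes [82164, 84094] (segments 1..3).
Segment 4 missing -> gap begins at byte 84095.
Cumulative ACK = next expected in-order byte = 82164 + 382 + 710 + 839 = 84095

84095


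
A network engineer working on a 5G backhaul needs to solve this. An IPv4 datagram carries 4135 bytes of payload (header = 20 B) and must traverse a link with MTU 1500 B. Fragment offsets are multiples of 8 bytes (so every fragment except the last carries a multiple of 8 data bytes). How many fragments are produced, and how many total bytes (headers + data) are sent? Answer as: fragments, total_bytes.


Max data per non-final fragment = floor((MTU - header)/8)*8 = floor((1500 - 20)/8)*8 = floor(1480/8)*8 = 1480 B
Final fragment needs no 8-byte alignment: it can carry up to MTU - header = 1480 B
Non-final fragments needed = ceil((payload - 1480) / 1480) = ceil(2655/1480) = ceil(1.7939) = 2
Number of fragments = 2 + 1 = 3
Fragment sizes (data): 2 * 1480 B + 1175 B (last, 1175 <= 1480 OK)
Total bytes sent = payload + n_frags * header = 4135 + 3*20 = 4135 + 60 = 4195 B

3, 4195


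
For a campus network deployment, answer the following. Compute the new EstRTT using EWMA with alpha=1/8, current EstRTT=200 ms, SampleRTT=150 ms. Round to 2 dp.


Given: EstRTT = 200 ms, SampleRTT = 150 ms, alpha = 1/8
New EstRTT = (1 - alpha) * EstRTT + alpha * SampleRTT
(7/8) * 200 = 175
(1/8) * 150 = 18.75
New EstRTT = 175 + 18.75 = 193.75 ms -> 193.75 ms (2 dp)

193.75


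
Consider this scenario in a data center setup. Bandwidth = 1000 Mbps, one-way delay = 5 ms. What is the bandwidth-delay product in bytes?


Given: bandwidth = 1000 Mbps, delay = 5 ms
BDP in bits = 1000 * 10^6 * 5 / 1000
BDP in bits = 5000000
BDP in bytes = 5000000 / 8 = 625000

625000


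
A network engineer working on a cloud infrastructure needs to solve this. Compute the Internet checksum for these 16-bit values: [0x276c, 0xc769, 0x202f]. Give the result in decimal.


Given words: [0x276c, 0xc769, 0x202f]
Step 1: Sum all words
Raw sum = 10092 + 51049 + 8239 = 69380
Step 2: Fold carry: (3844 + 1) = 3845
One's complement = ~3845 & 0xFFFF = 61690

61690


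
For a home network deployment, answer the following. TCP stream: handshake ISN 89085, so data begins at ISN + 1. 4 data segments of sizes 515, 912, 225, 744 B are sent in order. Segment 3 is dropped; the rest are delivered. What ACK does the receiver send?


SYN uses sequence number 89085; first data byte = ISN + 1 = 89086.
Segment 1: SEQ = 89086, len = 515 B, covers [89086, 89600]
Segment 2: SEQ = 89601, len = 912 B, covers [89601, 90512]
Segment 3: SEQ = 90513, len = 225 B, covers [90513, 90737] [LOST]
Segment 4: SEQ = 90738, len = 744 B, covers [90738, 91481]
In-order data received: bytes [89086, 90512] (segments 1..2).
Segment 3 missing -> gap begins at byte 90513; later segments buffered out of order.
Cumulative ACK = next expected in-order byte = 89086 + 515 + 912 = 90513

90513


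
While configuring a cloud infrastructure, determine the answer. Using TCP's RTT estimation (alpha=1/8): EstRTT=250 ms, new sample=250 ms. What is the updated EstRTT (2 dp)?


Given: EstRTT = 250 ms, SampleRTT = 250 ms, alpha = 1/8
New EstRTT = (1 - alpha) * EstRTT + alpha * SampleRTT
(7/8) * 250 = 218.75
(1/8) * 250 = 31.25
New EstRTT = 218.75 + 31.25 = 250 ms -> 250.00 ms (2 dp)

250.00


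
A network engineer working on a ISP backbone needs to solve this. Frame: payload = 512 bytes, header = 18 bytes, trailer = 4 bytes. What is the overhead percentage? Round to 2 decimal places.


Given: payload = 512 B, header = 18 B, trailer = 4 B
Overhead bytes = header + trailer = 18 + 4 = 22
Total frame = payload + overhead = 512 + 22 = 534
Overhead % = 22 / 534 * 100 = 4.1199% -> 4.12% (2 dp)

4.12


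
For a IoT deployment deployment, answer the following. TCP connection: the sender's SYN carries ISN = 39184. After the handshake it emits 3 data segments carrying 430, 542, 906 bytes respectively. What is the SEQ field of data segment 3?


The SYN occupies sequence number ISN = 39184, so the first data byte is ISN + 1 = 39185.
SEQ of data segment i = (ISN + 1) + sum of payload sizes of segments 1..i-1.
Segment 1: SEQ = 39185, payload = 430 bytes
Segment 2: SEQ = 39615, payload = 542 bytes
Segment 3: SEQ = 40157, payload = 906 bytes
SEQ of segment 3 = 39185 + 430 + 542 = 40157

40157


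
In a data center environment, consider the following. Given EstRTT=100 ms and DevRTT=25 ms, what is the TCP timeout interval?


Given: EstRTT = 100 ms, DevRTT = 25 ms
Timeout = EstRTT + 4 * DevRTT
4 * DevRTT = 4 * 25 = 100
Timeout = 100 + 100 = 200 ms

200


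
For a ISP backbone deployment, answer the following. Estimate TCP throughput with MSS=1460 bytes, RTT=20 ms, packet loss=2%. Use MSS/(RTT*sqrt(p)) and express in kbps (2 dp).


Given: MSS = 1460 bytes, RTT = 20 ms, loss = 2%
RTT in seconds = 20 / 1000 = 0.02
Loss rate = 2% = 0.02
sqrt(loss) = sqrt(0.02) = 0.141421356237
Throughput (bytes/s) = 1460 / (0.02 * 0.141421356237) = 516187.9503
Throughput (kbps) = 516187.9503 * 8 / 1000 = 4129.503602 -> 4129.50 kbps (2 dp)

4129.50


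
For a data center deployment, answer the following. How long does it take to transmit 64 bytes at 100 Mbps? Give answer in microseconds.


Given: packet = 64 bytes, bandwidth = 100 Mbps
Packet in bits = 64 * 8 = 512 bits
Bandwidth = 100 * 10^6 = 100000000 bps
Time = 512 / 100000000 seconds
Time in us = 512 * 10^6 / 100000000 = 5.12

5.12


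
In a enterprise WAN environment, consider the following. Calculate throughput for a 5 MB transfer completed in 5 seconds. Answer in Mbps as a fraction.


Given: file = 5 MB, time = 5 s
File in Mb = 5 * 8 = 40 Mb
Throughput = 40 / 5 Mbps
Throughput = 8 Mbps

8


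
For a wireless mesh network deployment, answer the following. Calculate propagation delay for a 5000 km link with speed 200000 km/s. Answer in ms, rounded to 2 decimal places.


Given: distance = 5000 km, speed = 200000 km/s
Delay = distance / speed = 5000 / 200000 seconds
Delay in ms = 5000 * 1000 / 200000
Delay = 25.0000 ms
Rounded to 2 dp = 25.00 ms

25.00


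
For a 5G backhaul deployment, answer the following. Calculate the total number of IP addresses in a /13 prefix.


Given: CIDR prefix /13
Host bits = 32 - 13 = 19
Total addresses = 2^19 = 524288

524288


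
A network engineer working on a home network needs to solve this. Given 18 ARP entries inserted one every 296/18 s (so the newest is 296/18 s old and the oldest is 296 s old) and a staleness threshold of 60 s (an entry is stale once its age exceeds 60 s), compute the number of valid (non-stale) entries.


Ages are k * 296/18 s for k = 1..18 (spacing = 16.4444 s).
Entry k is valid iff k * 296/18 <= 60 iff k <= 18 * 60 / 296 = 3.6486
n_valid = floor(3.6486) = 3
(n_stale = 18 - 3 = 15)

3


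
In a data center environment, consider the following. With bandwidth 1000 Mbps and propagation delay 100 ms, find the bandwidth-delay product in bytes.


Given: bandwidth = 1000 Mbps, delay = 100 ms
BDP in bits = 1000 * 10^6 * 100 / 1000
BDP in bits = 100000000
BDP in bytes = 100000000 / 8 = 12500000

12500000


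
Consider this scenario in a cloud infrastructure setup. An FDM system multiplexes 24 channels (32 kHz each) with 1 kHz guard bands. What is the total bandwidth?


Given: 24 channels, 32 kHz each, guard = 1 kHz
Channel bandwidth = 24 * 32 = 768 kHz
Guard bands = 23 gaps * 1 kHz = 23 kHz
Total = 768 + 23 = 791 kHz

791


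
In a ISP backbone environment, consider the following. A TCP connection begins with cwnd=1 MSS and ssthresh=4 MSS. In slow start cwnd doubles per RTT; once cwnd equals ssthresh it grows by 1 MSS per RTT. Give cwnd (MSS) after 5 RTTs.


RTT 0: cwnd = 1 MSS (initial)
RTT 1: cwnd = 2 MSS (slow start, doubled)
RTT 2: cwnd = 4 MSS (slow start, doubled)
RTT 3: cwnd = 5 MSS (congestion avoidance, +1)
RTT 4: cwnd = 6 MSS (congestion avoidance, +1)
RTT 5: cwnd = 7 MSS (congestion avoidance, +1)

7


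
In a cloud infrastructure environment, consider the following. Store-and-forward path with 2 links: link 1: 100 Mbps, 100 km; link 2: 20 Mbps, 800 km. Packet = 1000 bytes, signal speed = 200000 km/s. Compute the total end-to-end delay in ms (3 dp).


Packet = 1000 bytes = 8000 bits. Store-and-forward: sum (t_trans + t_prop) per link.
Link 1: t_trans = 8000/(100*10^6) s = 0.0800 ms; t_prop = 100/200000 s = 0.5000 ms; subtotal = 0.5800 ms
Link 2: t_trans = 8000/(20*10^6) s = 0.4000 ms; t_prop = 800/200000 s = 4.0000 ms; subtotal = 4.4000 ms
End-to-end = 0.5800 + 4.4000 = 4.9800 ms -> 4.980 ms (3 dp)

4.980


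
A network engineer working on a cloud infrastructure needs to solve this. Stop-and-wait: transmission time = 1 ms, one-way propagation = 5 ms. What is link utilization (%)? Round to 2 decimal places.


Given: Ttrans = 1 ms, Tprop = 5 ms
RTT = 2 * Tprop = 2 * 5 = 10 ms
U = Ttrans / (Ttrans + RTT)
U = 1 / (1 + 10)
U = 1 / 11 = 0.090909
U% = 9.09%

9.09


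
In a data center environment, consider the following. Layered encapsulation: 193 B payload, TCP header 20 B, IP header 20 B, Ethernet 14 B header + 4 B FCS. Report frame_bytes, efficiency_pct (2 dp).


TCP segment = 193 + 20 = 213 B
IP packet = 213 + 20 = 233 B
Ethernet frame = 233 + 14 + 4 = 251 B
Efficiency = app / frame = 193 / 251 = 0.768924 = 76.8924% -> 76.89% (2 dp)

251, 76.89


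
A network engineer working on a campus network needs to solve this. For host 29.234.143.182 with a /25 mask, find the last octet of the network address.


Given: IP = 29.234.143.182, prefix = /25
Subnet mask = 255.255.255.128
Last octet of IP: 182
Last octet of mask: 128
Network last octet = 182 AND 128 = 128

128


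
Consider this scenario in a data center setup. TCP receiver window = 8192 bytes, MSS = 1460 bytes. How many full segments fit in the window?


Given: RWND = 8192 bytes, MSS = 1460 bytes
Full segments = floor(RWND / MSS)
Full segments = floor(8192 / 1460)
Full segments = floor(5.611) = 5

5


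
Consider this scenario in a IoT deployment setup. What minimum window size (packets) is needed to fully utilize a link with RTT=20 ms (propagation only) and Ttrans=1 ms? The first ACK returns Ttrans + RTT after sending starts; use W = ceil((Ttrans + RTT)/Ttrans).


Given: Ttrans = 1 ms, RTT = 20 ms (= 2 * Tprop, Tprop = 10 ms)
Time until first ACK returns = Ttrans + RTT = 1 + 20 = 21 ms
Need W * Ttrans >= Ttrans + RTT  ->  W >= (Ttrans + RTT) / Ttrans
(Ttrans + RTT) / Ttrans = 21 / 1 = 21
W_min = ceil(21) = 21

21


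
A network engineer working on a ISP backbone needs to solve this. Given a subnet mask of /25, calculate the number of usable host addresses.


Given: subnet mask /25
Host bits = 32 - 25 = 7
Total addresses = 2^7 = 128
Usable hosts = 128 - 2 (network + broadcast) = 126

126


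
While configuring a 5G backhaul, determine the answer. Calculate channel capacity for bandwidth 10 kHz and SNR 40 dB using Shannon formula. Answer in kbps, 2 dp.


Given: B = 10 kHz, SNR = 40 dB
SNR linear = 10^(40/10) = 10000
1 + SNR = 10001
log2(10001) = 13.2878566418
C = 10 * 1000 * 13.2878566418 = 132878.5664 bps
C = 132.878566 kbps -> 132.88 kbps (2 dp)

132.88


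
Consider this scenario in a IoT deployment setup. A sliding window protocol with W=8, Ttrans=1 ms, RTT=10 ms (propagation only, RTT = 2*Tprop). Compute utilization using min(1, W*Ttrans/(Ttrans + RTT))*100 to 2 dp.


Given: W = 8, Ttrans = 1 ms, RTT = 10 ms (= 2 * Tprop, Tprop = 5 ms)
Cycle time = Ttrans + RTT = 1 + 10 = 11 ms (first packet sent until its ACK returns)
W * Ttrans = 8 * 1 = 8 ms of sending per cycle
W * Ttrans / (Ttrans + RTT) = 8 / 11 = 0.727273
U = min(1, 0.727273) = 0.727273
U% = 72.73%

72.73


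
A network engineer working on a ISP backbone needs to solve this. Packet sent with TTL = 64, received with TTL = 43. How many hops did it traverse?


Given: initial TTL = 64, received TTL = 43
Hops = initial TTL - received TTL
Hops = 64 - 43 = 21

21


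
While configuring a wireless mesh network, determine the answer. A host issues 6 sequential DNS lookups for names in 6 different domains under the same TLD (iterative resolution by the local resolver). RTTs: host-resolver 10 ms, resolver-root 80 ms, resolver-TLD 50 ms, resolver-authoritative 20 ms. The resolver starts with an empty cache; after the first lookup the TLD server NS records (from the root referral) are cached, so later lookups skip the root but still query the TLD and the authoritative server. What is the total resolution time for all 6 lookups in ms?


Lookup 1 (cold cache): local + root + TLD + auth = 10 + 80 + 50 + 20 = 160 ms
Lookups 2..6 (TLD NS cached -> skip root; new domain -> still ask TLD and auth): local + TLD + auth = 10 + 50 + 20 = 80 ms each
Remaining 5 lookups: 5 * 80 = 400 ms
Total = 160 + 400 = 560 ms

560


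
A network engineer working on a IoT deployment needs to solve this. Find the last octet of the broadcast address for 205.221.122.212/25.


Given: IP = 205.221.122.212, prefix = /25
Host bits = 32 - 25 = 7
Network last octet = 212 AND mask = 128
Host part size = 2^7 - 1 = 127
Broadcast last octet = 128 OR 127 = 255

255


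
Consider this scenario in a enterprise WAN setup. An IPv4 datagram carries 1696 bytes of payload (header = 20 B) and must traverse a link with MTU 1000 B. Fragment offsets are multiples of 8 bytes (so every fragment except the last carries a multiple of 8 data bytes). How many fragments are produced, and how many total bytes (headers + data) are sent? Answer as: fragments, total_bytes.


Max data per non-final fragment = floor((MTU - header)/8)*8 = floor((1000 - 20)/8)*8 = floor(980/8)*8 = 976 B
Final fragment needs no 8-byte alignment: it can carry up to MTU - header = 980 B
Non-final fragments needed = ceil((payload - 980) / 976) = ceil(716/976) = ceil(0.7336) = 1
Number of fragments = 1 + 1 = 2
Fragment sizes (data): 1 * 976 B + 720 B (last, 720 <= 980 OK)
Total bytes sent = payload + n_frags * header = 1696 + 2*20 = 1696 + 40 = 1736 B

2, 1736


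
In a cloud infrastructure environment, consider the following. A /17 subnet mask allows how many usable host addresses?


Given: subnet mask /17
Host bits = 32 - 17 = 15
Total addresses = 2^15 = 32768
Usable hosts = 32768 - 2 (network + broadcast) = 32766

32766


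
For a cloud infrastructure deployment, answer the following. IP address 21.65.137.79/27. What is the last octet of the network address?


Given: IP = 21.65.137.79, prefix = /27
Subnet mask = 255.255.255.224
Last octet of IP: 79
Last octet of mask: 224
Network last octet = 79 AND 224 = 64

64


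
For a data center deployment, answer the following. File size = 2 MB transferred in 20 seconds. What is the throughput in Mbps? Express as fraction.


Given: file = 2 MB, time = 20 s
File in Mb = 2 * 8 = 16 Mb
Throughput = 16 / 20 Mbps
Throughput = 4/5 Mbps

4/5


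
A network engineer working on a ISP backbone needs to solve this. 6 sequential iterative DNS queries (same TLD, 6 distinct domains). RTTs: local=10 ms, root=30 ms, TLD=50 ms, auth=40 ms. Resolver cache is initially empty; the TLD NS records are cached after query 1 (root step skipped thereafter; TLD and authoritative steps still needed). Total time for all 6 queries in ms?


Lookup 1 (cold cache): local + root + TLD + auth = 10 + 30 + 50 + 40 = 130 ms
Lookups 2..6 (TLD NS cached -> skip root; new domain -> still ask TLD and auth): local + TLD + auth = 10 + 50 + 40 = 100 ms each
Remaining 5 lookups: 5 * 100 = 500 ms
Total = 130 + 500 = 630 ms

630


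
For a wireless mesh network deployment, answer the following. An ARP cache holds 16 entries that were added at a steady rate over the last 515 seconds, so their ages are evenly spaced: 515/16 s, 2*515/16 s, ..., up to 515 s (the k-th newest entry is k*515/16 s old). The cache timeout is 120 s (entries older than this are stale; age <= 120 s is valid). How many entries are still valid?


Ages are k * 515/16 s for k = 1..16 (spacing = 32.1875 s).
Entry k is valid iff k * 515/16 <= 120 iff k <= 16 * 120 / 515 = 3.7282
n_valid = floor(3.7282) = 3
(n_stale = 16 - 3 = 13)

3


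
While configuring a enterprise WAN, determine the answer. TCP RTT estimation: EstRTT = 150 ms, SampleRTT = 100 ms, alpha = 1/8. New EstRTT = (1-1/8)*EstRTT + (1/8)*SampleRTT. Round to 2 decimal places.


Given: EstRTT = 150 ms, SampleRTT = 100 ms, alpha = 1/8
New EstRTT = (1 - alpha) * EstRTT + alpha * SampleRTT
(7/8) * 150 = 131.25
(1/8) * 100 = 12.5
New EstRTT = 131.25 + 12.5 = 143.75 ms -> 143.75 ms (2 dp)

143.75


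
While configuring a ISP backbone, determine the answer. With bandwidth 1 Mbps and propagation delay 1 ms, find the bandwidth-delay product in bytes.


Given: bandwidth = 1 Mbps, delay = 1 ms
BDP in bits = 1 * 10^6 * 1 / 1000
BDP in bits = 1000
BDP in bytes = 1000 / 8 = 125

125


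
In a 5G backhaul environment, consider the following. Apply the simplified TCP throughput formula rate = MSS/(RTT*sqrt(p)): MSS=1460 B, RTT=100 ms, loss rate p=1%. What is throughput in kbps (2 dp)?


Given: MSS = 1460 bytes, RTT = 100 ms, loss = 1%
RTT in seconds = 100 / 1000 = 0.1
Loss rate = 1% = 0.01
sqrt(loss) = sqrt(0.01) = 0.1
Throughput (bytes/s) = 1460 / (0.1 * 0.1) = 146000.0000
Throughput (kbps) = 146000.0000 * 8 / 1000 = 1168.000000 -> 1168.00 kbps (2 dp)

1168.00


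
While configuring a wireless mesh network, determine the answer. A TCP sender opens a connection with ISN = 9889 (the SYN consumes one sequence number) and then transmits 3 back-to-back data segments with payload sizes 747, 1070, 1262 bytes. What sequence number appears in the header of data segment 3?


The SYN occupies sequence number ISN = 9889, so the first data byte is ISN + 1 = 9890.
SEQ of data segment i = (ISN + 1) + sum of payload sizes of segments 1..i-1.
Segment 1: SEQ = 9890, payload = 747 bytes
Segment 2: SEQ = 10637, payload = 1070 bytes
Segment 3: SEQ = 11707, payload = 1262 bytes
SEQ of segment 3 = 9890 + 747 + 1070 = 11707

11707


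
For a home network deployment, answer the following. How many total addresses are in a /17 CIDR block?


Given: CIDR prefix /17
Host bits = 32 - 17 = 15
Total addresses = 2^15 = 32768

32768


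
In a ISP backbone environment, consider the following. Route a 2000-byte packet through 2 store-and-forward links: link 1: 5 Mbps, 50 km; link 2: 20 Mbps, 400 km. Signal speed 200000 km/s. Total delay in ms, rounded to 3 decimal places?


Packet = 2000 bytes = 16000 bits. Store-and-forward: sum (t_trans + t_prop) per link.
Link 1: t_trans = 16000/(5*10^6) s = 3.2000 ms; t_prop = 50/200000 s = 0.2500 ms; subtotal = 3.4500 ms
Link 2: t_trans = 16000/(20*10^6) s = 0.8000 ms; t_prop = 400/200000 s = 2.0000 ms; subtotal = 2.8000 ms
End-to-end = 3.4500 + 2.8000 = 6.2500 ms -> 6.250 ms (3 dp)

6.250


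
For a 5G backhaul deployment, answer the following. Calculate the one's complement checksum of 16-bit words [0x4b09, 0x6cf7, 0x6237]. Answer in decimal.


Given words: [0x4b09, 0x6cf7, 0x6237]
Step 1: Sum all words
Raw sum = 19209 + 27895 + 25143 = 72247
Step 2: Fold carry: (6711 + 1) = 6712
One's complement = ~6712 & 0xFFFF = 58823

58823


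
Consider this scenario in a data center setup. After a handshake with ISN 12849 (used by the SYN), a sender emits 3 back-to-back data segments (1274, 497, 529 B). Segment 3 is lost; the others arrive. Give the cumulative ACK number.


SYN uses sequence number 12849; first data byte = ISN + 1 = 12850.
Segment 1: SEQ = 12850, len = 1274 B, covers [12850, 14123]
Segment 2: SEQ = 14124, len = 497 B, covers [14124, 14620]
Segment 3: SEQ = 14621, len = 529 B, covers [14621, 15149] [LOST]
In-order data received: bytes [12850, 14620] (segments 1..2).
Segment 3 missing -> gap begins at byte 14621.
Cumulative ACK = next expected in-order byte = 12850 + 1274 + 497 = 14621

14621


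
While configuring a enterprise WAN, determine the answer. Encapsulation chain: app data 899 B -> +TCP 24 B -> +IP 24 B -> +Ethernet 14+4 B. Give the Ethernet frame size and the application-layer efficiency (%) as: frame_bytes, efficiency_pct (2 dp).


TCP segment = 899 + 24 = 923 B
IP packet = 923 + 24 = 947 B
Ethernet frame = 947 + 14 + 4 = 965 B
Efficiency = app / frame = 899 / 965 = 0.931606 = 93.1606% -> 93.16% (2 dp)

965, 93.16


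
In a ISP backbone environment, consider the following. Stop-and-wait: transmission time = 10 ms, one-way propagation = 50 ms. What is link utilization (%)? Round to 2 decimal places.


Given: Ttrans = 10 ms, Tprop = 50 ms
RTT = 2 * Tprop = 2 * 50 = 100 ms
U = Ttrans / (Ttrans + RTT)
U = 10 / (10 + 100)
U = 10 / 110 = 0.090909
U% = 9.09%

9.09


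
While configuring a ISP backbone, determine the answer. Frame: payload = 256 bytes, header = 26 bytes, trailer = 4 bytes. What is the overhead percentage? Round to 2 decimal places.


Given: payload = 256 B, header = 26 B, trailer = 4 B
Overhead bytes = header + trailer = 26 + 4 = 30
Total frame = payload + overhead = 256 + 30 = 286
Overhead % = 30 / 286 * 100 = 10.4895% -> 10.49% (2 dp)

10.49


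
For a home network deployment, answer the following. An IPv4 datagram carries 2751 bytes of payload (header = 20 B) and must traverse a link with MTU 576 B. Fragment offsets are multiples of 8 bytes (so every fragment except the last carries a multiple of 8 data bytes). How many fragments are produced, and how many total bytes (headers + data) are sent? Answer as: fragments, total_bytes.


Max data per non-final fragment = floor((MTU - header)/8)*8 = floor((576 - 20)/8)*8 = floor(556/8)*8 = 552 B
Final fragment needs no 8-byte alignment: it can carry up to MTU - header = 556 B
Non-final fragments needed = ceil((payload - 556) / 552) = ceil(2195/552) = ceil(3.9764) = 4
Number of fragments = 4 + 1 = 5
Fragment sizes (data): 4 * 552 B + 543 B (last, 543 <= 556 OK)
Total bytes sent = payload + n_frags * header = 2751 + 5*20 = 2751 + 100 = 2851 B

5, 2851


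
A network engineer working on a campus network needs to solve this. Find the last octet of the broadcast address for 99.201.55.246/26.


Given: IP = 99.201.55.246, prefix = /26
Host bits = 32 - 26 = 6
Network last octet = 246 AND mask = 192
Host part size = 2^6 - 1 = 63
Broadcast last octet = 192 OR 63 = 255

255


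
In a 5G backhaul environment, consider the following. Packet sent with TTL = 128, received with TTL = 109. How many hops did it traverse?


Given: initial TTL = 128, received TTL = 109
Hops = initial TTL - received TTL
Hops = 128 - 109 = 19

19


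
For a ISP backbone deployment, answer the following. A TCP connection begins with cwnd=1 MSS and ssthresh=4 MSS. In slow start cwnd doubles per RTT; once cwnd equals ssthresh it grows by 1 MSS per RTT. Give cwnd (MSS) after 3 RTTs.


RTT 0: cwnd = 1 MSS (initial)
RTT 1: cwnd = 2 MSS (slow start, doubled)
RTT 2: cwnd = 4 MSS (slow start, doubled)
RTT 3: cwnd = 5 MSS (congestion avoidance, +1)

5


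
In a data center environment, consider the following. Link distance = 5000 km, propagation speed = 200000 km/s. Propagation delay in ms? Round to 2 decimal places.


Given: distance = 5000 km, speed = 200000 km/s
Delay = distance / speed = 5000 / 200000 seconds
Delay in ms = 5000 * 1000 / 200000
Delay = 25.0000 ms
Rounded to 2 dp = 25.00 ms

25.00


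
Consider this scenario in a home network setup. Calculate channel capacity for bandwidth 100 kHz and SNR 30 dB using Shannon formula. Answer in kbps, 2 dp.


Given: B = 100 kHz, SNR = 30 dB
SNR linear = 10^(30/10) = 1000
1 + SNR = 1001
log2(1001) = 9.9672262588
C = 100 * 1000 * 9.9672262588 = 996722.6259 bps
C = 996.722626 kbps -> 996.72 kbps (2 dp)

996.72


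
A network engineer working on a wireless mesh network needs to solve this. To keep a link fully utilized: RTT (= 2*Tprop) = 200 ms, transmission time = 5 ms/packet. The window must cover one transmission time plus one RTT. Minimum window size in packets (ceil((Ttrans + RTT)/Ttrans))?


Given: Ttrans = 5 ms, RTT = 200 ms (= 2 * Tprop, Tprop = 100 ms)
Time until first ACK returns = Ttrans + RTT = 5 + 200 = 205 ms
Need W * Ttrans >= Ttrans + RTT  ->  W >= (Ttrans + RTT) / Ttrans
(Ttrans + RTT) / Ttrans = 205 / 5 = 41
W_min = ceil(41) = 41

41


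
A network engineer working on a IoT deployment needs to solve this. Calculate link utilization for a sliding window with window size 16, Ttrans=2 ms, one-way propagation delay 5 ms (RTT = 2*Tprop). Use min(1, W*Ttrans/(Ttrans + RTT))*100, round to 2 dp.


Given: W = 16, Ttrans = 2 ms, RTT = 10 ms (= 2 * Tprop, Tprop = 5 ms)
Cycle time = Ttrans + RTT = 2 + 10 = 12 ms (first packet sent until its ACK returns)
W * Ttrans = 16 * 2 = 32 ms of sending per cycle
W * Ttrans / (Ttrans + RTT) = 32 / 12 = 2.666667
U = min(1, 2.666667) = 1.000000
U% = 100.00%

100.00


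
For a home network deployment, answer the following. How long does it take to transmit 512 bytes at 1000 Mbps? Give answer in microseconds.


Given: packet = 512 bytes, bandwidth = 1000 Mbps
Packet in bits = 512 * 8 = 4096 bits
Bandwidth = 1000 * 10^6 = 1000000000 bps
Time = 4096 / 1000000000 seconds
Time in us = 4096 * 10^6 / 1000000000 = 4.096

4.096


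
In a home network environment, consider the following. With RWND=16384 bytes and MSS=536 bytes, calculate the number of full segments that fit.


Given: RWND = 16384 bytes, MSS = 536 bytes
Full segments = floor(RWND / MSS)
Full segments = floor(16384 / 536)
Full segments = floor(30.5672) = 30

30


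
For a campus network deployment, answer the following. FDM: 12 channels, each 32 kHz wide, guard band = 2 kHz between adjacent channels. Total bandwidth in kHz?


Given: 12 channels, 32 kHz each, guard = 2 kHz
Channel bandwidth = 12 * 32 = 384 kHz
Guard bands = 11 gaps * 2 kHz = 22 kHz
Total = 384 + 22 = 406 kHz

406


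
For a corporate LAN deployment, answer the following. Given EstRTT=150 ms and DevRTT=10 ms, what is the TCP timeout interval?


Given: EstRTT = 150 ms, DevRTT = 10 ms
Timeout = EstRTT + 4 * DevRTT
4 * DevRTT = 4 * 10 = 40
Timeout = 150 + 40 = 190 ms

190


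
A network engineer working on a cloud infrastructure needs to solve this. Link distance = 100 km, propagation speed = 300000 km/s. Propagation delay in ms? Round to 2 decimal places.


Given: distance = 100 km, speed = 300000 km/s
Delay = distance / speed = 100 / 300000 seconds
Delay in ms = 100 * 1000 / 300000
Delay = 0.3333 ms
Rounded to 2 dp = 0.33 ms

0.33


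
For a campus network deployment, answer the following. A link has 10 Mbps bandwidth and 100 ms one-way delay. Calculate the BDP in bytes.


Given: bandwidth = 10 Mbps, delay = 100 ms
BDP in bits = 10 * 10^6 * 100 / 1000
BDP in bits = 1000000
BDP in bytes = 1000000 / 8 = 125000

125000


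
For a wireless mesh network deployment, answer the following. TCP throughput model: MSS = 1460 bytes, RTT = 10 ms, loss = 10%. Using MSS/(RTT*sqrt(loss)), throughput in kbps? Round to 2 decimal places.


Given: MSS = 1460 bytes, RTT = 10 ms, loss = 10%
RTT in seconds = 10 / 1000 = 0.01
Loss rate = 10% = 0.1
sqrt(loss) = sqrt(0.1) = 0.316227766017
Throughput (bytes/s) = 1460 / (0.01 * 0.316227766017) = 461692.5384
Throughput (kbps) = 461692.5384 * 8 / 1000 = 3693.540307 -> 3693.54 kbps (2 dp)

3693.54


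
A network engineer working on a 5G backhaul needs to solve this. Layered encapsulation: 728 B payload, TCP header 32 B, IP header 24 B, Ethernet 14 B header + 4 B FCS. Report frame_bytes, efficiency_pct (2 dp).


TCP segment = 728 + 32 = 760 B
IP packet = 760 + 24 = 784 B
Ethernet frame = 784 + 14 + 4 = 802 B
Efficiency = app / frame = 728 / 802 = 0.907731 = 90.7731% -> 90.77% (2 dp)

802, 90.77


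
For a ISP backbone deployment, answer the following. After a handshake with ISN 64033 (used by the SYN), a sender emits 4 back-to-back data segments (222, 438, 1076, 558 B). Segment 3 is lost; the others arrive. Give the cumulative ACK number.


SYN uses sequence number 64033; first data byte = ISN + 1 = 64034.
Segment 1: SEQ = 64034, len = 222 B, covers [64034, 64255]
Segment 2: SEQ = 64256, len = 438 B, covers [64256, 64693]
Segment 3: SEQ = 64694, len = 1076 B, covers [64694, 65769] [LOST]
Segment 4: SEQ = 65770, len = 558 B, covers [65770, 66327]
In-order data received: bytes [64034, 64693] (segments 1..2).
Segment 3 missing -> gap begins at byte 64694; later segments buffered out of order.
Cumulative ACK = next expected in-order byte = 64034 + 222 + 438 = 64694

64694


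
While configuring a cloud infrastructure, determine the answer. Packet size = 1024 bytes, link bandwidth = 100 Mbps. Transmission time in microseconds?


Given: packet = 1024 bytes, bandwidth = 100 Mbps
Packet in bits = 1024 * 8 = 8192 bits
Bandwidth = 100 * 10^6 = 100000000 bps
Time = 8192 / 100000000 seconds
Time in us = 8192 * 10^6 / 100000000 = 81.92

81.92


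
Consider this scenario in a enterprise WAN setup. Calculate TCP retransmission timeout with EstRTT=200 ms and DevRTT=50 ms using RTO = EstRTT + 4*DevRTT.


Given: EstRTT = 200 ms, DevRTT = 50 ms
Timeout = EstRTT + 4 * DevRTT
4 * DevRTT = 4 * 50 = 200
Timeout = 200 + 200 = 400 ms

400


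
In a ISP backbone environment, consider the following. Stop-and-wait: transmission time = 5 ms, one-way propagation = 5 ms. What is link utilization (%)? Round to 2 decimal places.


Given: Ttrans = 5 ms, Tprop = 5 ms
RTT = 2 * Tprop = 2 * 5 = 10 ms
U = Ttrans / (Ttrans + RTT)
U = 5 / (5 + 10)
U = 5 / 15 = 0.333333
U% = 33.33%

33.33


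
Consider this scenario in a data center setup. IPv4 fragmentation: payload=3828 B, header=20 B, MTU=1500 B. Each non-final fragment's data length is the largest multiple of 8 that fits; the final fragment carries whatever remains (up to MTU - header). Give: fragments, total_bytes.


Max data per non-final fragment = floor((MTU - header)/8)*8 = floor((1500 - 20)/8)*8 = floor(1480/8)*8 = 1480 B
Final fragment needs no 8-byte alignment: it can carry up to MTU - header = 1480 B
Non-final fragments needed = ceil((payload - 1480) / 1480) = ceil(2348/1480) = ceil(1.5865) = 2
Number of fragments = 2 + 1 = 3
Fragment sizes (data): 2 * 1480 B + 868 B (last, 868 <= 1480 OK)
Total bytes sent = payload + n_frags * header = 3828 + 3*20 = 3828 + 60 = 3888 B

3, 3888
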